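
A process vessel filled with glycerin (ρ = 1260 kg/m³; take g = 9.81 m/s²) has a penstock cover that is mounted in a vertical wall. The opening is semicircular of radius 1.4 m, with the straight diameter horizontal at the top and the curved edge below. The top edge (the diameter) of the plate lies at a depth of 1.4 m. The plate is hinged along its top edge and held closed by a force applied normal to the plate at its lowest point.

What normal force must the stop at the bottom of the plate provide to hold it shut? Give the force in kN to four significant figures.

γ = ρg = 1260 × 9.81 / 1000 = 12.3606 kN/m³.
The centroid of a semicircle lies 4r/(3π) = 0.594178 m from the diameter, here below the top edge, so the centroid depth is h_c = 1.4 + 0.594178 = 1.99418 m.
A = πr²/2 = π × 1.4²/2 = 3.07876 m².
Resultant F = γ·h_c·A = 12.3606 × 1.99418 × 3.07876 = 75.8892 kN.
I_c = (π/8 − 8/(9π))·r⁴ = 0.109757 × 1.4⁴ = 0.421642 m⁴.
Centre of pressure: y_p = y_c + I_c/(y_c·A) = 1.99418 + 0.421642/(1.99418 × 3.07876) = 1.99418 + 0.0686758 = 2.06286 m along the plane.
The resultant acts 0.594178 + 0.0686758 = 0.662854 m (along the plate) below the hinge at the top edge, so the moment about the hinge is M = F × 0.662854 = 75.8892 × 0.662854 = 50.3035 kN·m.
A normal force at the bottom, 1.4 m from the hinge, must supply this moment: P = 50.3035/1.4 = 35.9311 kN.

P ≈ 35.93 kN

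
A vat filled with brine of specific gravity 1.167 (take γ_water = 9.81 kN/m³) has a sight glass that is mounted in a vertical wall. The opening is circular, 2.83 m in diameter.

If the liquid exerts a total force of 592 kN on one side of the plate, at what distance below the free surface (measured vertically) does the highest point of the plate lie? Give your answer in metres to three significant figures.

d_top ≈ 6.81 m

γ = 1.167 × 9.81 = 11.44827 kN/m³.
A = π(1.415)² = 6.29018 m².
From F = γ·h_c·A, the centroid depth is h_c = 592/(11.44827 × 6.29018) = 8.22089 m.
The centroid is at the centre, 1.415 m below the top of the plate, so the highest point sits at h_top = 8.22089 − 1.415 = 6.80589 m below the surface.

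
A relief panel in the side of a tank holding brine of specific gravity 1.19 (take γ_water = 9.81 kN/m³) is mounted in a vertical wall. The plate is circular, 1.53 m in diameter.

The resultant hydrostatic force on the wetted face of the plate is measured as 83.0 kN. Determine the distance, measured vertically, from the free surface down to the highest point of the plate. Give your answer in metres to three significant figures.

d_top ≈ 3.10 m

γ = 1.19 × 9.81 = 11.6739 kN/m³.
A = π(0.765)² = 1.83854 m².
From F = γ·h_c·A, the centroid depth is h_c = 83.0/(11.6739 × 1.83854) = 3.86713 m.
The centroid is at the centre, 0.765 m below the top of the plate, so the highest point sits at h_top = 3.86713 − 0.765 = 3.10213 m below the surface.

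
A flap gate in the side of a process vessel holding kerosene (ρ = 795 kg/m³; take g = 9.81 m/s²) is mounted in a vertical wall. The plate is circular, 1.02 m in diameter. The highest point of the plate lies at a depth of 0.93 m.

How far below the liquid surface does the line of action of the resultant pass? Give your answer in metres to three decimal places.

γ = ρg = 795 × 9.81 / 1000 = 7.79895 kN/m³.
The centroid is at the centre, 0.51 m below the top of the plate, so the centroid depth is h_c = 0.93 + 0.51 = 1.44 m.
A = π(0.51)² = 0.817128 m².
Resultant F = γ·h_c·A = 7.79895 × 1.44 × 0.817128 = 9.17675 kN.
I_c = πr⁴/4 = π × 0.51⁴/4 = 0.0531338 m⁴.
Centre of pressure: y_p = y_c + I_c/(y_c·A) = 1.44 + 0.0531338/(1.44 × 0.817128) = 1.44 + 0.0451563 = 1.48516 m along the plane.

h_p = 1.485 m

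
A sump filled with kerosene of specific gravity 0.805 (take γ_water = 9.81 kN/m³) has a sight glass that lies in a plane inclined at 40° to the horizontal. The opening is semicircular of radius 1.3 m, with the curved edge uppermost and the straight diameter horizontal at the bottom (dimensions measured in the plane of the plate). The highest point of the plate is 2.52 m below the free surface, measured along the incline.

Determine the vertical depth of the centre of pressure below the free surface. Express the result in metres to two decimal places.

γ = 0.805 × 9.81 = 7.89705 kN/m³.
Let θ = 40° be the plate's angle to the horizontal; measure y along the incline from where the plane meets the free surface. Vertical depth h = y·sinθ with sinθ = 0.642788.
The centroid lies 4r/(3π) = 0.551737 m above the diameter, so r − 4r/(3π) = 1.3 − 0.551737 = 0.748263 m below the topmost point, so y_c = 2.52 + 0.748263 = 3.26826 m and h_c = 3.26826 × 0.642788 = 2.1008 m.
A = πr²/2 = π × 1.3²/2 = 2.65465 m².
Resultant F = γ·h_c·A = 7.89705 × 2.1008 × 2.65465 = 44.041 kN.
I_c = (π/8 − 8/(9π))·r⁴ = 0.109757 × 1.3⁴ = 0.313477 m⁴.
Centre of pressure: y_p = y_c + I_c/(y_c·A) = 3.26826 + 0.313477/(3.26826 × 2.65465) = 3.26826 + 0.0361312 = 3.30439 m along the plane.
Vertically, h_p = y_p·sinθ = 3.30439 × 0.642788 = 2.12402 m.

h_p = 2.12 m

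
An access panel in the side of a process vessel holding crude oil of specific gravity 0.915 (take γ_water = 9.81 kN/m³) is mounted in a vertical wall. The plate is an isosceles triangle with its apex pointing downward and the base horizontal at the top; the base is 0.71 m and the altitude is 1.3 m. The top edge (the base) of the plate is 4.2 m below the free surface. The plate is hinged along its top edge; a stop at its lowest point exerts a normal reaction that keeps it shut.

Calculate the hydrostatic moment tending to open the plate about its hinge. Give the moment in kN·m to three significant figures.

γ = 0.915 × 9.81 = 8.97615 kN/m³.
With the apex down, the centroid sits h/3 = 1.3/3 = 0.433333 m below the base (the top edge), so the centroid depth is h_c = 4.2 + 0.433333 = 4.63333 m.
A = ½ × 0.71 × 1.3 = 0.4615 m².
Resultant F = γ·h_c·A = 8.97615 × 4.63333 × 0.4615 = 19.1935 kN.
I_c = b·h³/36 = 0.71 × 1.3³/36 = 0.0433297 m⁴.
Centre of pressure: y_p = y_c + I_c/(y_c·A) = 4.63333 + 0.0433297/(4.63333 × 0.4615) = 4.63333 + 0.0202638 = 4.65359 m along the plane.
The resultant acts 0.433333 + 0.0202638 = 0.453597 m (along the plate) below the hinge at the top edge, so the moment about the hinge is M = F × 0.453597 = 19.1935 × 0.453597 = 8.70611 kN·m.

M ≈ 8.71 kN·m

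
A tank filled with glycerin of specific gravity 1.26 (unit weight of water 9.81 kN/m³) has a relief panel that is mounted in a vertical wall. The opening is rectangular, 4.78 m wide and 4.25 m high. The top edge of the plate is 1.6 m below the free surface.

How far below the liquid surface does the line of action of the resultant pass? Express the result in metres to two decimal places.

h_p = 4.13 m

γ = 1.26 × 9.81 = 12.3606 kN/m³.
The centroid lies 4.25/2 = 2.125 m below the top edge, so the centroid depth is h_c = 1.6 + 2.125 = 3.725 m.
A = 4.78 × 4.25 = 20.315 m².
Resultant F = γ·h_c·A = 12.3606 × 3.725 × 20.315 = 935.368 kN.
I_c = b·h³/12 = 4.78 × 4.25³/12 = 30.5783 m⁴.
Centre of pressure: y_p = y_c + I_c/(y_c·A) = 3.725 + 30.5783/(3.725 × 20.315) = 3.725 + 0.404083 = 4.12908 m along the plane.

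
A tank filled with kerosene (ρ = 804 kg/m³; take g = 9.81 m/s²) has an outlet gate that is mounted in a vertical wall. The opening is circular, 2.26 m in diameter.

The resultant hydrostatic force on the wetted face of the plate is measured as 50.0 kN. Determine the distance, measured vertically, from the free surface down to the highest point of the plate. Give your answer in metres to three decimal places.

γ = ρg = 804 × 9.81 / 1000 = 7.88724 kN/m³.
A = π(1.13)² = 4.0115 m².
From F = γ·h_c·A, the centroid depth is h_c = 50.0/(7.88724 × 4.0115) = 1.58029 m.
The centroid is at the centre, 1.13 m below the top of the plate, so the highest point sits at h_top = 1.58029 − 1.13 = 0.45029 m below the surface.

d_top ≈ 0.450 m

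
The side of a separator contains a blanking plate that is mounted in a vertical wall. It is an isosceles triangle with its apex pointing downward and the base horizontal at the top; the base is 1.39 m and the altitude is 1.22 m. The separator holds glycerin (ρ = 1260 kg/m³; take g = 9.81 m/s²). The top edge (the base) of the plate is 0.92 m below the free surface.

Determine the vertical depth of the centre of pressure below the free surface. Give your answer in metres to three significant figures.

γ = ρg = 1260 × 9.81 / 1000 = 12.3606 kN/m³.
With the apex down, the centroid sits h/3 = 1.22/3 = 0.406667 m below the base (the top edge), so the centroid depth is h_c = 0.92 + 0.406667 = 1.32667 m.
A = ½ × 1.39 × 1.22 = 0.8479 m².
Resultant F = γ·h_c·A = 12.3606 × 1.32667 × 0.8479 = 13.9042 kN.
I_c = b·h³/36 = 1.39 × 1.22³/36 = 0.0701119 m⁴.
Centre of pressure: y_p = y_c + I_c/(y_c·A) = 1.32667 + 0.0701119/(1.32667 × 0.8479) = 1.32667 + 0.0623281 = 1.389 m along the plane.

h_p = 1.39 m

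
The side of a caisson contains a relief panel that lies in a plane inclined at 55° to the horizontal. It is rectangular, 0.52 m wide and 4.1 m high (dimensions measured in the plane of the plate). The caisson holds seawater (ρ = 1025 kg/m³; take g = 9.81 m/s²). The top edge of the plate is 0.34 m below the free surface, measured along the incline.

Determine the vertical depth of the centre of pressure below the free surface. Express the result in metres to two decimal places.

γ = ρg = 1025 × 9.81 / 1000 = 10.05525 kN/m³.
Let θ = 55° be the plate's angle to the horizontal; measure y along the incline from where the plane meets the free surface. Vertical depth h = y·sinθ with sinθ = 0.819152.
The centroid lies 4.1/2 = 2.05 m below the top edge, so y_c = 0.34 + 2.05 = 2.39 m and h_c = 2.39 × 0.819152 = 1.95777 m.
A = 0.52 × 4.1 = 2.132 m².
Resultant F = γ·h_c·A = 10.05525 × 1.95777 × 2.132 = 41.9703 kN.
I_c = b·h³/12 = 0.52 × 4.1³/12 = 2.98658 m⁴.
Centre of pressure: y_p = y_c + I_c/(y_c·A) = 2.39 + 2.98658/(2.39 × 2.132) = 2.39 + 0.586123 = 2.97612 m along the plane.
Vertically, h_p = y_p·sinθ = 2.97612 × 0.819152 = 2.43789 m.

h_p = 2.44 m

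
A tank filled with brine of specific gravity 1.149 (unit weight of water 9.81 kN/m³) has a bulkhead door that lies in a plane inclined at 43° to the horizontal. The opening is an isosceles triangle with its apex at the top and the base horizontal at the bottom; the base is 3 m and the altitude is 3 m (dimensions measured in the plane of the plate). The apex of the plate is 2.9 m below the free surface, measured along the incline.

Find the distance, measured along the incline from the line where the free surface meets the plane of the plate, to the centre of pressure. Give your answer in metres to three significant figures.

y_p = 5.00 m

γ = 1.149 × 9.81 = 11.27169 kN/m³.
Let θ = 43° be the plate's angle to the horizontal; measure y along the incline from where the plane meets the free surface. Vertical depth h = y·sinθ with sinθ = 0.681998.
With the apex up, the centroid sits 2h/3 = 2 × 3/3 = 2 m below the apex, so y_c = 2.9 + 2 = 4.9 m and h_c = 4.9 × 0.681998 = 3.34179 m.
A = ½ × 3 × 3 = 4.5 m².
Resultant F = γ·h_c·A = 11.27169 × 3.34179 × 4.5 = 169.504 kN.
I_c = b·h³/36 = 3 × 3³/36 = 2.25 m⁴.
Centre of pressure: y_p = y_c + I_c/(y_c·A) = 4.9 + 2.25/(4.9 × 4.5) = 4.9 + 0.102041 = 5.00204 m along the plane.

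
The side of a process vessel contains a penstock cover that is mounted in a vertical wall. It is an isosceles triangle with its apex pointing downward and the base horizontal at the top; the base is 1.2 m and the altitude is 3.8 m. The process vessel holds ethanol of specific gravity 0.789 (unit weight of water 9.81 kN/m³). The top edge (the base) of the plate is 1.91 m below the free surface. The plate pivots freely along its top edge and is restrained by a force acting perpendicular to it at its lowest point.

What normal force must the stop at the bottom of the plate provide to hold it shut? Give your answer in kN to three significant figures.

P ≈ 22.4 kN

γ = 0.789 × 9.81 = 7.74009 kN/m³.
With the apex down, the centroid sits h/3 = 3.8/3 = 1.26667 m below the base (the top edge), so the centroid depth is h_c = 1.91 + 1.26667 = 3.17667 m.
A = ½ × 1.2 × 3.8 = 2.28 m².
Resultant F = γ·h_c·A = 7.74009 × 3.17667 × 2.28 = 56.06 kN.
I_c = b·h³/36 = 1.2 × 3.8³/36 = 1.82907 m⁴.
Centre of pressure: y_p = y_c + I_c/(y_c·A) = 3.17667 + 1.82907/(3.17667 × 2.28) = 3.17667 + 0.252536 = 3.42921 m along the plane.
The resultant acts 1.26667 + 0.252536 = 1.51921 m (along the plate) below the hinge at the top edge, so the moment about the hinge is M = F × 1.51921 = 56.06 × 1.51921 = 85.1669 kN·m.
A normal force at the bottom, 3.8 m from the hinge, must supply this moment: P = 85.1669/3.8 = 22.4123 kN.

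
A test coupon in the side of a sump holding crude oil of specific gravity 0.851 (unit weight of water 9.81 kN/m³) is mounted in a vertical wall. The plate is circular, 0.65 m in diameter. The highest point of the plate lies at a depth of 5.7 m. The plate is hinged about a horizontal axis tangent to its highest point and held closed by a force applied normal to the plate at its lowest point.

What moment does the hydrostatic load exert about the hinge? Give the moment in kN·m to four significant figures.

M ≈ 5.498 kN·m

γ = 0.851 × 9.81 = 8.34831 kN/m³.
The centroid is at the centre, 0.325 m below the top of the plate, so the centroid depth is h_c = 5.7 + 0.325 = 6.025 m.
A = π(0.325)² = 0.331831 m².
Resultant F = γ·h_c·A = 8.34831 × 6.025 × 0.331831 = 16.6906 kN.
I_c = πr⁴/4 = π × 0.325⁴/4 = 0.00876241 m⁴.
Centre of pressure: y_p = y_c + I_c/(y_c·A) = 6.025 + 0.00876241/(6.025 × 0.331831) = 6.025 + 0.00438278 = 6.02938 m along the plane.
The resultant acts 0.325 + 0.00438278 = 0.329383 m (along the plate) below the hinge at the top edge, so the moment about the hinge is M = F × 0.329383 = 16.6906 × 0.329383 = 5.4976 kN·m.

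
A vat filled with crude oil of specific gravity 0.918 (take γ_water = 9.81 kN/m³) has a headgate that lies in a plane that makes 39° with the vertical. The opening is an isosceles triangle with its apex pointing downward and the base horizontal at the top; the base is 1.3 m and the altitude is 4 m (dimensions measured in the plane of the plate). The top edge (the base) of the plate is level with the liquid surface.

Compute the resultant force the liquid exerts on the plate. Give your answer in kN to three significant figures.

γ = 0.918 × 9.81 = 9.00558 kN/m³.
The plate makes 39° with the vertical, i.e. θ = 90° − 39° = 51° to the horizontal. Measuring y along the incline from the free-surface line, vertical depth h = y·sinθ with sinθ = 0.777146.
With the apex down, the centroid sits h/3 = 4/3 = 1.33333 m below the base (the top edge), so y_c = 1.33333 m and h_c = 1.33333 × 0.777146 = 1.03619 m.
A = ½ × 1.3 × 4 = 2.6 m².
Resultant F = γ·h_c·A = 9.00558 × 1.03619 × 2.6 = 24.2619 kN.

F ≈ 24.3 kN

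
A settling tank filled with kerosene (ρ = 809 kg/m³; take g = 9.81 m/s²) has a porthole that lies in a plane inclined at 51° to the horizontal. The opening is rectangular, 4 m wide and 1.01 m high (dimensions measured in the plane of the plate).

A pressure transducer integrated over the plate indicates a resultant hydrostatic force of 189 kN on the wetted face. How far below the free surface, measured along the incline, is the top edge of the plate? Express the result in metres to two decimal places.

γ = ρg = 809 × 9.81 / 1000 = 7.93629 kN/m³.
A = 4 × 1.01 = 4.04 m².
From F = γ·h_c·A, the centroid depth is h_c = 189/(7.93629 × 4.04) = 5.89472 m.
Let θ = 51° be the plate's angle to the horizontal; measure y along the incline from where the plane meets the free surface. Vertical depth h = y·sinθ with sinθ = 0.777146.
Along the incline, y_c = h_c/sinθ = 5.89472/0.777146 = 7.58509 m.
The centroid lies 1.01/2 = 0.505 m below the top edge, so the top edge sits at y_top = 7.58509 − 0.505 = 7.08009 m along the incline.

y_top ≈ 7.08 m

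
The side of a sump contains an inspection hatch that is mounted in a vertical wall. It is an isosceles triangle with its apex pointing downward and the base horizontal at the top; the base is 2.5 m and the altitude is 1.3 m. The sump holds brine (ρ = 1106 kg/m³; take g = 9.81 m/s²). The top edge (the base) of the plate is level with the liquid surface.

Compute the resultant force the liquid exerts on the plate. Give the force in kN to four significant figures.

γ = ρg = 1106 × 9.81 / 1000 = 10.84986 kN/m³.
With the apex down, the centroid sits h/3 = 1.3/3 = 0.433333 m below the base (the top edge), so the centroid depth is h_c = 0.433333 m.
A = ½ × 2.5 × 1.3 = 1.625 m².
Resultant F = γ·h_c·A = 10.84986 × 0.433333 × 1.625 = 7.6401 kN.

F ≈ 7.640 kN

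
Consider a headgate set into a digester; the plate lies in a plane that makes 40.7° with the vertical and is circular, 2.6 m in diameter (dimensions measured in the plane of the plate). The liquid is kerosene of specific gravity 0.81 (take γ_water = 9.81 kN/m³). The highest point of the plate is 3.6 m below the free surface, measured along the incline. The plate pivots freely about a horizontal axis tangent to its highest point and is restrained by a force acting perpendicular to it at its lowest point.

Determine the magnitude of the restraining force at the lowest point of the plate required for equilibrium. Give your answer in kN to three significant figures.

P ≈ 83.6 kN

γ = 0.81 × 9.81 = 7.9461 kN/m³.
The plate makes 40.7° with the vertical, i.e. θ = 90° − 40.7° = 49.3° to the horizontal. Measuring y along the incline from the free-surface line, vertical depth h = y·sinθ with sinθ = 0.758134.
The centroid is at the centre, 1.3 m below the top of the plate, so y_c = 3.6 + 1.3 = 4.9 m and h_c = 4.9 × 0.758134 = 3.71486 m.
A = π(1.3)² = 5.30929 m².
Resultant F = γ·h_c·A = 7.9461 × 3.71486 × 5.30929 = 156.723 kN.
I_c = πr⁴/4 = π × 1.3⁴/4 = 2.24318 m⁴.
Centre of pressure: y_p = y_c + I_c/(y_c·A) = 4.9 + 2.24318/(4.9 × 5.30929) = 4.9 + 0.0862247 = 4.98622 m along the plane.
The resultant acts 1.3 + 0.0862247 = 1.38622 m (along the plate) below the hinge at the top edge, so the moment about the hinge is M = F × 1.38622 = 156.723 × 1.38622 = 217.253 kN·m.
A normal force at the bottom, 2.6 m from the hinge, must supply this moment: P = 217.253/2.6 = 83.5588 kN.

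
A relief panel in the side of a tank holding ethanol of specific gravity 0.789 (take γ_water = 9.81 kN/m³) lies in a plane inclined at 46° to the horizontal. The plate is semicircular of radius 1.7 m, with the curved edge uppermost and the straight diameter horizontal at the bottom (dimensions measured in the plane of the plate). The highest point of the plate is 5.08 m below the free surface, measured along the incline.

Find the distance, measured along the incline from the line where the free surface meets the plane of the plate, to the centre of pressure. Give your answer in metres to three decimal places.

γ = 0.789 × 9.81 = 7.74009 kN/m³.
Let θ = 46° be the plate's angle to the horizontal; measure y along the incline from where the plane meets the free surface. Vertical depth h = y·sinθ with sinθ = 0.719340.
The centroid lies 4r/(3π) = 0.721502 m above the diameter, so r − 4r/(3π) = 1.7 − 0.721502 = 0.978498 m below the topmost point, so y_c = 5.08 + 0.978498 = 6.0585 m and h_c = 6.0585 × 0.719340 = 4.35812 m.
A = πr²/2 = π × 1.7²/2 = 4.5396 m².
Resultant F = γ·h_c·A = 7.74009 × 4.35812 × 4.5396 = 153.131 kN.
I_c = (π/8 − 8/(9π))·r⁴ = 0.109757 × 1.7⁴ = 0.916701 m⁴.
Centre of pressure: y_p = y_c + I_c/(y_c·A) = 6.0585 + 0.916701/(6.0585 × 4.5396) = 6.0585 + 0.0333307 = 6.09183 m along the plane.

y_p = 6.092 m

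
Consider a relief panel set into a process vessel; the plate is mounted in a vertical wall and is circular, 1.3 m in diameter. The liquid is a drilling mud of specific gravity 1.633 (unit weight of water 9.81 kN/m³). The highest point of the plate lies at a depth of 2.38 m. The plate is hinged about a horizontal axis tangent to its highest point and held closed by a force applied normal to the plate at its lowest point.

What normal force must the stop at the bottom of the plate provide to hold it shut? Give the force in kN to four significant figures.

P ≈ 33.94 kN

γ = 1.633 × 9.81 = 16.01973 kN/m³.
The centroid is at the centre, 0.65 m below the top of the plate, so the centroid depth is h_c = 2.38 + 0.65 = 3.03 m.
A = π(0.65)² = 1.32732 m².
Resultant F = γ·h_c·A = 16.01973 × 3.03 × 1.32732 = 64.4278 kN.
I_c = πr⁴/4 = π × 0.65⁴/4 = 0.140198 m⁴.
Centre of pressure: y_p = y_c + I_c/(y_c·A) = 3.03 + 0.140198/(3.03 × 1.32732) = 3.03 + 0.0348597 = 3.06486 m along the plane.
The resultant acts 0.65 + 0.0348597 = 0.68486 m (along the plate) below the hinge at the top edge, so the moment about the hinge is M = F × 0.68486 = 64.4278 × 0.68486 = 44.124 kN·m.
A normal force at the bottom, 1.3 m from the hinge, must supply this moment: P = 44.124/1.3 = 33.9415 kN.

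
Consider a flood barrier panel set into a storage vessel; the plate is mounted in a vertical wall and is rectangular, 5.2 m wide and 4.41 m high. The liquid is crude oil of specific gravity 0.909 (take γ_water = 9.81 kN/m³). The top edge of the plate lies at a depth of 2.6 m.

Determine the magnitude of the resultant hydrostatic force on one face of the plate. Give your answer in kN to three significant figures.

F ≈ 983 kN

γ = 0.909 × 9.81 = 8.91729 kN/m³.
The centroid lies 4.41/2 = 2.205 m below the top edge, so the centroid depth is h_c = 2.6 + 2.205 = 4.805 m.
A = 5.2 × 4.41 = 22.932 m².
Resultant F = γ·h_c·A = 8.91729 × 4.805 × 22.932 = 982.581 kN.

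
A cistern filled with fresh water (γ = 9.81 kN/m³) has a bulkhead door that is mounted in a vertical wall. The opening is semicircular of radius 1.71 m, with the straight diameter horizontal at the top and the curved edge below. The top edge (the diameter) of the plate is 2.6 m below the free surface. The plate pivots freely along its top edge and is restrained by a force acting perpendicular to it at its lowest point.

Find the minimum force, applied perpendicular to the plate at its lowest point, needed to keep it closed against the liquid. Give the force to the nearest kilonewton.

P ≈ 69 kN

γ = 9.81 kN/m³.
The centroid of a semicircle lies 4r/(3π) = 0.725747 m from the diameter, here below the top edge, so the centroid depth is h_c = 2.6 + 0.725747 = 3.32575 m.
A = πr²/2 = π × 1.71²/2 = 4.59317 m².
Resultant F = γ·h_c·A = 9.81 × 3.32575 × 4.59317 = 149.855 kN.
I_c = (π/8 − 8/(9π))·r⁴ = 0.109757 × 1.71⁴ = 0.938462 m⁴.
Centre of pressure: y_p = y_c + I_c/(y_c·A) = 3.32575 + 0.938462/(3.32575 × 4.59317) = 3.32575 + 0.0614348 = 3.38718 m along the plane.
The resultant acts 0.725747 + 0.0614348 = 0.787182 m (along the plate) below the hinge at the top edge, so the moment about the hinge is M = F × 0.787182 = 149.855 × 0.787182 = 117.963 kN·m.
A normal force at the bottom, 1.71 m from the hinge, must supply this moment: P = 117.963/1.71 = 68.9842 kN.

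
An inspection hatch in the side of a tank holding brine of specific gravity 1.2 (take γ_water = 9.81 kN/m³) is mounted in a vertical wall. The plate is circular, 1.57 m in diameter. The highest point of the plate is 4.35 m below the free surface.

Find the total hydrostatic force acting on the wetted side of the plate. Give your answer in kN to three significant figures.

γ = 1.2 × 9.81 = 11.772 kN/m³.
The centroid is at the centre, 0.785 m below the top of the plate, so the centroid depth is h_c = 4.35 + 0.785 = 5.135 m.
A = π(0.785)² = 1.93593 m².
Resultant F = γ·h_c·A = 11.772 × 5.135 × 1.93593 = 117.025 kN.

F ≈ 117 kN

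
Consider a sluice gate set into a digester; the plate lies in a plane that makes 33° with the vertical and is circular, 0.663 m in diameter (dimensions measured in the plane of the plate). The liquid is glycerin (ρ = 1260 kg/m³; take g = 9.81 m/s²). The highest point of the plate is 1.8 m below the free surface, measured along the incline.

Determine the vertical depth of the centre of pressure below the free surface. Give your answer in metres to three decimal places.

h_p = 1.798 m

γ = ρg = 1260 × 9.81 / 1000 = 12.3606 kN/m³.
The plate makes 33° with the vertical, i.e. θ = 90° − 33° = 57° to the horizontal. Measuring y along the incline from the free-surface line, vertical depth h = y·sinθ with sinθ = 0.838671.
The centroid is at the centre, 0.3315 m below the top of the plate, so y_c = 1.8 + 0.3315 = 2.1315 m and h_c = 2.1315 × 0.838671 = 1.78763 m.
A = π(0.3315)² = 0.345237 m².
Resultant F = γ·h_c·A = 12.3606 × 1.78763 × 0.345237 = 7.62842 kN.
I_c = πr⁴/4 = π × 0.3315⁴/4 = 0.00948471 m⁴.
Centre of pressure: y_p = y_c + I_c/(y_c·A) = 2.1315 + 0.00948471/(2.1315 × 0.345237) = 2.1315 + 0.0128891 = 2.14439 m along the plane.
Vertically, h_p = y_p·sinθ = 2.14439 × 0.838671 = 1.79844 m.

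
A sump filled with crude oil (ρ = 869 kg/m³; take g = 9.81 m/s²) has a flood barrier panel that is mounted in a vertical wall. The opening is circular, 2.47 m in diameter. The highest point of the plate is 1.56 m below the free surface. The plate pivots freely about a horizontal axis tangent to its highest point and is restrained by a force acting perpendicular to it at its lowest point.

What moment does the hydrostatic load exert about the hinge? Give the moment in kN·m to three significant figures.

M ≈ 157 kN·m

γ = ρg = 869 × 9.81 / 1000 = 8.52489 kN/m³.
The centroid is at the centre, 1.235 m below the top of the plate, so the centroid depth is h_c = 1.56 + 1.235 = 2.795 m.
A = π(1.235)² = 4.79164 m².
Resultant F = γ·h_c·A = 8.52489 × 2.795 × 4.79164 = 114.171 kN.
I_c = πr⁴/4 = π × 1.235⁴/4 = 1.82708 m⁴.
Centre of pressure: y_p = y_c + I_c/(y_c·A) = 2.795 + 1.82708/(2.795 × 4.79164) = 2.795 + 0.136424 = 2.93142 m along the plane.
The resultant acts 1.235 + 0.136424 = 1.37142 m (along the plate) below the hinge at the top edge, so the moment about the hinge is M = F × 1.37142 = 114.171 × 1.37142 = 156.576 kN·m.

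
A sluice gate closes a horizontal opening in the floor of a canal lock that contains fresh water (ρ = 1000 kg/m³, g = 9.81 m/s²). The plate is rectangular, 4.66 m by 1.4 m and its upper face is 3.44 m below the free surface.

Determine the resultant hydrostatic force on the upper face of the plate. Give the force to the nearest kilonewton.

γ = ρg = 1000 × 9.81 = 9810 N/m³ = 9.81 kN/m³.
The plate is horizontal, so pressure is uniform at p = γ·h = 9.81 × 3.44 = 33.7464 kN/m².
A = 4.66 × 1.4 = 6.524 m².
F = p·A = 33.7464 × 6.524 = 220.162 kN.

F ≈ 220 kN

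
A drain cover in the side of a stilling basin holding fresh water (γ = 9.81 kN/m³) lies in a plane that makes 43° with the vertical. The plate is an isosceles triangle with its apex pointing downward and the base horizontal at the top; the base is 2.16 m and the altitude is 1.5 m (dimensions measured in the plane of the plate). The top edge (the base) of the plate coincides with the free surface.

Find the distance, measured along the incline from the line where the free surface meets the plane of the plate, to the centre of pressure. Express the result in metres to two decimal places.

γ = 9.81 kN/m³.
The plate makes 43° with the vertical, i.e. θ = 90° − 43° = 47° to the horizontal. Measuring y along the incline from the free-surface line, vertical depth h = y·sinθ with sinθ = 0.731354.
With the apex down, the centroid sits h/3 = 1.5/3 = 0.5 m below the base (the top edge), so y_c = 0.5 m and h_c = 0.5 × 0.731354 = 0.365677 m.
A = ½ × 2.16 × 1.5 = 1.62 m².
Resultant F = γ·h_c·A = 9.81 × 0.365677 × 1.62 = 5.81141 kN.
I_c = b·h³/36 = 2.16 × 1.5³/36 = 0.2025 m⁴.
Centre of pressure: y_p = y_c + I_c/(y_c·A) = 0.5 + 0.2025/(0.5 × 1.62) = 0.5 + 0.25 = 0.75 m along the plane.

y_p = 0.75 m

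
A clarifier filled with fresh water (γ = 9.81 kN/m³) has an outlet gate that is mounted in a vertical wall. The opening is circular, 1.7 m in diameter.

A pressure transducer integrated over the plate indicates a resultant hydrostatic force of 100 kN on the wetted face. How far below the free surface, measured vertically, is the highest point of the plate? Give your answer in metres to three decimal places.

γ = 9.81 kN/m³.
A = π(0.85)² = 2.2698 m².
From F = γ·h_c·A, the centroid depth is h_c = 100/(9.81 × 2.2698) = 4.491 m.
The centroid is at the centre, 0.85 m below the top of the plate, so the highest point sits at h_top = 4.491 − 0.85 = 3.641 m below the surface.

d_top ≈ 3.641 m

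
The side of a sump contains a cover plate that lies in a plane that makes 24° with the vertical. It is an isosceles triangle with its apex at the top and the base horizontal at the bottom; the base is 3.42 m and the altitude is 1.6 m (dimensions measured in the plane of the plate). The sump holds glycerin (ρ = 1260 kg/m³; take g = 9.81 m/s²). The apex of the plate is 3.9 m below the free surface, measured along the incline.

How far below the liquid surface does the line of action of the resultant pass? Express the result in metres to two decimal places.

γ = ρg = 1260 × 9.81 / 1000 = 12.3606 kN/m³.
The plate makes 24° with the vertical, i.e. θ = 90° − 24° = 66° to the horizontal. Measuring y along the incline from the free-surface line, vertical depth h = y·sinθ with sinθ = 0.913545.
With the apex up, the centroid sits 2h/3 = 2 × 1.6/3 = 1.06667 m below the apex, so y_c = 3.9 + 1.06667 = 4.96667 m and h_c = 4.96667 × 0.913545 = 4.53728 m.
A = ½ × 3.42 × 1.6 = 2.736 m².
Resultant F = γ·h_c·A = 12.3606 × 4.53728 × 2.736 = 153.444 kN.
I_c = b·h³/36 = 3.42 × 1.6³/36 = 0.38912 m⁴.
Centre of pressure: y_p = y_c + I_c/(y_c·A) = 4.96667 + 0.38912/(4.96667 × 2.736) = 4.96667 + 0.0286353 = 4.99531 m along the plane.
Vertically, h_p = y_p·sinθ = 4.99531 × 0.913545 = 4.56344 m.

h_p = 4.56 m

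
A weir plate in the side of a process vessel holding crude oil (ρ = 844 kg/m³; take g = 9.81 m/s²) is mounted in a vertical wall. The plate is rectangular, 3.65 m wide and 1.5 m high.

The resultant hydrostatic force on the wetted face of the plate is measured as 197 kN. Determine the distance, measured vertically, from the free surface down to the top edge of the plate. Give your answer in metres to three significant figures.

d_top ≈ 3.60 m

γ = ρg = 844 × 9.81 / 1000 = 8.27964 kN/m³.
A = 3.65 × 1.5 = 5.475 m².
From F = γ·h_c·A, the centroid depth is h_c = 197/(8.27964 × 5.475) = 4.34581 m.
The centroid lies 1.5/2 = 0.75 m below the top edge, so the top edge sits at h_top = 4.34581 − 0.75 = 3.59581 m below the surface.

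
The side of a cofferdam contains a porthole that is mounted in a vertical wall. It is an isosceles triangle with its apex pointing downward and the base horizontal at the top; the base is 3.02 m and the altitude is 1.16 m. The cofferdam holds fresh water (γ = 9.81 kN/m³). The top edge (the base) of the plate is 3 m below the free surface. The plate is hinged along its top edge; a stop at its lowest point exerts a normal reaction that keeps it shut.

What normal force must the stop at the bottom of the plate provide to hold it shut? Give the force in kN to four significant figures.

γ = 9.81 kN/m³.
With the apex down, the centroid sits h/3 = 1.16/3 = 0.386667 m below the base (the top edge), so the centroid depth is h_c = 3 + 0.386667 = 3.38667 m.
A = ½ × 3.02 × 1.16 = 1.7516 m².
Resultant F = γ·h_c·A = 9.81 × 3.38667 × 1.7516 = 58.1938 kN.
I_c = b·h³/36 = 3.02 × 1.16³/36 = 0.130942 m⁴.
Centre of pressure: y_p = y_c + I_c/(y_c·A) = 3.38667 + 0.130942/(3.38667 × 1.7516) = 3.38667 + 0.0220735 = 3.40874 m along the plane.
The resultant acts 0.386667 + 0.0220735 = 0.408741 m (along the plate) below the hinge at the top edge, so the moment about the hinge is M = F × 0.408741 = 58.1938 × 0.408741 = 23.7862 kN·m.
A normal force at the bottom, 1.16 m from the hinge, must supply this moment: P = 23.7862/1.16 = 20.5053 kN.

P ≈ 20.51 kN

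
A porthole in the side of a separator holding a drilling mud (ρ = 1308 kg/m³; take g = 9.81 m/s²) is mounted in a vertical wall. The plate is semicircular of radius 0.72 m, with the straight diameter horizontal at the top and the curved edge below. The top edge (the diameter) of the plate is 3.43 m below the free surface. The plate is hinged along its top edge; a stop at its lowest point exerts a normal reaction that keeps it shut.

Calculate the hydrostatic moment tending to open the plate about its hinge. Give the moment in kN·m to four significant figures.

γ = ρg = 1308 × 9.81 / 1000 = 12.83148 kN/m³.
The centroid of a semicircle lies 4r/(3π) = 0.305577 m from the diameter, here below the top edge, so the centroid depth is h_c = 3.43 + 0.305577 = 3.73558 m.
A = πr²/2 = π × 0.72²/2 = 0.814301 m².
Resultant F = γ·h_c·A = 12.83148 × 3.73558 × 0.814301 = 39.0319 kN.
I_c = (π/8 − 8/(9π))·r⁴ = 0.109757 × 0.72⁴ = 0.0294959 m⁴.
Centre of pressure: y_p = y_c + I_c/(y_c·A) = 3.73558 + 0.0294959/(3.73558 × 0.814301) = 3.73558 + 0.00969658 = 3.74528 m along the plane.
The resultant acts 0.305577 + 0.00969658 = 0.315274 m (along the plate) below the hinge at the top edge, so the moment about the hinge is M = F × 0.315274 = 39.0319 × 0.315274 = 12.3057 kN·m.

M ≈ 12.31 kN·m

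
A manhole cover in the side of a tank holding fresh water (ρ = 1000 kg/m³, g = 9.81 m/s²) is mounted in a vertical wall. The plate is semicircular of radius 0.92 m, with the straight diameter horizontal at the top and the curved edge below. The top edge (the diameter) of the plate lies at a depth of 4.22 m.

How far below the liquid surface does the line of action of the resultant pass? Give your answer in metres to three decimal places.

h_p = 4.623 m

γ = ρg = 1000 × 9.81 = 9810 N/m³ = 9.81 kN/m³.
The centroid of a semicircle lies 4r/(3π) = 0.39046 m from the diameter, here below the top edge, so the centroid depth is h_c = 4.22 + 0.39046 = 4.61046 m.
A = πr²/2 = π × 0.92²/2 = 1.32952 m².
Resultant F = γ·h_c·A = 9.81 × 4.61046 × 1.32952 = 60.1323 kN.
I_c = (π/8 − 8/(9π))·r⁴ = 0.109757 × 0.92⁴ = 0.0786291 m⁴.
Centre of pressure: y_p = y_c + I_c/(y_c·A) = 4.61046 + 0.0786291/(4.61046 × 1.32952) = 4.61046 + 0.0128276 = 4.62329 m along the plane.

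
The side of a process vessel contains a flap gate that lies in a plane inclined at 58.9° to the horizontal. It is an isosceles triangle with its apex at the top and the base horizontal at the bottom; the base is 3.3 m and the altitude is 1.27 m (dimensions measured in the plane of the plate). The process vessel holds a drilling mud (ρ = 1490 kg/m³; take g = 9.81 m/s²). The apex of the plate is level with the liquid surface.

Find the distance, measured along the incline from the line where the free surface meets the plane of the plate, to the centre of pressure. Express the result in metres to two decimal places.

y_p = 0.95 m

γ = ρg = 1490 × 9.81 / 1000 = 14.6169 kN/m³.
Let θ = 58.9° be the plate's angle to the horizontal; measure y along the incline from where the plane meets the free surface. Vertical depth h = y·sinθ with sinθ = 0.856267.
With the apex up, the centroid sits 2h/3 = 2 × 1.27/3 = 0.846667 m below the apex, so y_c = 0.846667 m and h_c = 0.846667 × 0.856267 = 0.724973 m.
A = ½ × 3.3 × 1.27 = 2.0955 m².
Resultant F = γ·h_c·A = 14.6169 × 0.724973 × 2.0955 = 22.2057 kN.
I_c = b·h³/36 = 3.3 × 1.27³/36 = 0.187768 m⁴.
Centre of pressure: y_p = y_c + I_c/(y_c·A) = 0.846667 + 0.187768/(0.846667 × 2.0955) = 0.846667 + 0.105833 = 0.9525 m along the plane.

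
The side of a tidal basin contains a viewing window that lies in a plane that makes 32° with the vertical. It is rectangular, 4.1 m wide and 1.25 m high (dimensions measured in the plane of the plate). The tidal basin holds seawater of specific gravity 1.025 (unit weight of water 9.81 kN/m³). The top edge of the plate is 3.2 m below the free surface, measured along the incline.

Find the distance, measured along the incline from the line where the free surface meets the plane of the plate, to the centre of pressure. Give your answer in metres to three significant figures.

y_p = 3.86 m

γ = 1.025 × 9.81 = 10.05525 kN/m³.
The plate makes 32° with the vertical, i.e. θ = 90° − 32° = 58° to the horizontal. Measuring y along the incline from the free-surface line, vertical depth h = y·sinθ with sinθ = 0.848048.
The centroid lies 1.25/2 = 0.625 m below the top edge, so y_c = 3.2 + 0.625 = 3.825 m and h_c = 3.825 × 0.848048 = 3.24378 m.
A = 4.1 × 1.25 = 5.125 m².
Resultant F = γ·h_c·A = 10.05525 × 3.24378 × 5.125 = 167.162 kN.
I_c = b·h³/12 = 4.1 × 1.25³/12 = 0.667318 m⁴.
Centre of pressure: y_p = y_c + I_c/(y_c·A) = 3.825 + 0.667318/(3.825 × 5.125) = 3.825 + 0.0340414 = 3.85904 m along the plane.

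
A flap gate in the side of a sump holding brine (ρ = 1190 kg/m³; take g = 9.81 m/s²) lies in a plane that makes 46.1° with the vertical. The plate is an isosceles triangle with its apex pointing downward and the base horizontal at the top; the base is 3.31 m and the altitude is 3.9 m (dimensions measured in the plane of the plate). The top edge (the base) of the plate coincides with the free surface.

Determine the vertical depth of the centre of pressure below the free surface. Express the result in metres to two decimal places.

h_p = 1.35 m

γ = ρg = 1190 × 9.81 / 1000 = 11.6739 kN/m³.
The plate makes 46.1° with the vertical, i.e. θ = 90° − 46.1° = 43.9° to the horizontal. Measuring y along the incline from the free-surface line, vertical depth h = y·sinθ with sinθ = 0.693402.
With the apex down, the centroid sits h/3 = 3.9/3 = 1.3 m below the base (the top edge), so y_c = 1.3 m and h_c = 1.3 × 0.693402 = 0.901423 m.
A = ½ × 3.31 × 3.9 = 6.4545 m².
Resultant F = γ·h_c·A = 11.6739 × 0.901423 × 6.4545 = 67.9215 kN.
I_c = b·h³/36 = 3.31 × 3.9³/36 = 5.45405 m⁴.
Centre of pressure: y_p = y_c + I_c/(y_c·A) = 1.3 + 5.45405/(1.3 × 6.4545) = 1.3 + 0.65 = 1.95 m along the plane.
Vertically, h_p = y_p·sinθ = 1.95 × 0.693402 = 1.35213 m.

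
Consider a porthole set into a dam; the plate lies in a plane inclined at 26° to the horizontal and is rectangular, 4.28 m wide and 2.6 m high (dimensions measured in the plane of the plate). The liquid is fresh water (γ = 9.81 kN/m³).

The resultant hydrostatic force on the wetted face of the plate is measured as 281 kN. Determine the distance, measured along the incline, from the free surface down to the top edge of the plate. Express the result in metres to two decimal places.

γ = 9.81 kN/m³.
A = 4.28 × 2.6 = 11.128 m².
From F = γ·h_c·A, the centroid depth is h_c = 281/(9.81 × 11.128) = 2.57407 m.
Let θ = 26° be the plate's angle to the horizontal; measure y along the incline from where the plane meets the free surface. Vertical depth h = y·sinθ with sinθ = 0.438371.
Along the incline, y_c = h_c/sinθ = 2.57407/0.438371 = 5.8719 m.
The centroid lies 2.6/2 = 1.3 m below the top edge, so the top edge sits at y_top = 5.8719 − 1.3 = 4.5719 m along the incline.

y_top ≈ 4.57 m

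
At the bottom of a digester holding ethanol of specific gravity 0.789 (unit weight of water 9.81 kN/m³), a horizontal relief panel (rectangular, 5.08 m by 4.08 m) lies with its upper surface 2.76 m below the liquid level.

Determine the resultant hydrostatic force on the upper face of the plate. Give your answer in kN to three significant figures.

γ = 0.789 × 9.81 = 7.74009 kN/m³.
The plate is horizontal, so pressure is uniform at p = γ·h = 7.74009 × 2.76 = 21.3626 kN/m².
A = 5.08 × 4.08 = 20.7264 m².
F = p·A = 21.3626 × 20.7264 = 442.77 kN.

F ≈ 443 kN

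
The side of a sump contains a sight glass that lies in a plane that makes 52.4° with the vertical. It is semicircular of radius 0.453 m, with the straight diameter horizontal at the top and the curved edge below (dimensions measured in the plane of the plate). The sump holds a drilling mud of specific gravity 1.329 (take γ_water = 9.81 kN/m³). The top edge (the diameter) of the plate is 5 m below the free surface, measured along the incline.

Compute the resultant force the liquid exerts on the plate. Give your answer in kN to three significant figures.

γ = 1.329 × 9.81 = 13.03749 kN/m³.
The plate makes 52.4° with the vertical, i.e. θ = 90° − 52.4° = 37.6° to the horizontal. Measuring y along the incline from the free-surface line, vertical depth h = y·sinθ with sinθ = 0.610145.
The centroid of a semicircle lies 4r/(3π) = 0.192259 m from the diameter, here below the top edge, so y_c = 5 + 0.192259 = 5.19226 m and h_c = 5.19226 × 0.610145 = 3.16803 m.
A = πr²/2 = π × 0.453²/2 = 0.322342 m².
Resultant F = γ·h_c·A = 13.03749 × 3.16803 × 0.322342 = 13.3137 kN.

F ≈ 13.3 kN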